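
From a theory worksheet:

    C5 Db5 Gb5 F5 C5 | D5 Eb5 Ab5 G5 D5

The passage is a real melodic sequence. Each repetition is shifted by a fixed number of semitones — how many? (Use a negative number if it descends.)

2

Taking 5-note groups, the heads are C5, D5: the pattern moves up a 2nd.
C5 to D5 spans +2 semitones.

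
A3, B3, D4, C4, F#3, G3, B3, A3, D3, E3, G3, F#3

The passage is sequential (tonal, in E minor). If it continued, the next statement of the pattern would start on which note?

B2

Unit = 4 notes; the statements start on A3, F#3, D3, moving down a 3rd each time.
The next head, down a 3rd from D3, is B2.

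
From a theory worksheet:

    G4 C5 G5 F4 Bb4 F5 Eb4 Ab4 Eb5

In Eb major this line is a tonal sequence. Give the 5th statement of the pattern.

Unit = 3 notes; the statements start on G4, F4, Eb4, moving down a 2nd each time.
Continuing the starts: D4 → C4.
From C4 the diatonic shape gives C4 F4 C5.

C4 F4 C5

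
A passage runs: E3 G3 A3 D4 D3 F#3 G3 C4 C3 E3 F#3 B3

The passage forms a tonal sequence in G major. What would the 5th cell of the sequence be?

A2 C3 D3 G3

Taking 4-note groups, the heads are E3, D3, C3: the pattern moves down a 2nd.
Carrying on: B2 → A2.
From A2 the diatonic shape gives A2 C3 D3 G3.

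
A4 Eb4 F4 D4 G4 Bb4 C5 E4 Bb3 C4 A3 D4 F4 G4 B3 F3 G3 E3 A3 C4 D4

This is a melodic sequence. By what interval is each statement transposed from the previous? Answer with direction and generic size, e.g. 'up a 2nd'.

down a 4th

Taking 7-note groups, the heads are A4, E4, B3: the pattern moves down a 4th.
From A4 to E4: down a 4th.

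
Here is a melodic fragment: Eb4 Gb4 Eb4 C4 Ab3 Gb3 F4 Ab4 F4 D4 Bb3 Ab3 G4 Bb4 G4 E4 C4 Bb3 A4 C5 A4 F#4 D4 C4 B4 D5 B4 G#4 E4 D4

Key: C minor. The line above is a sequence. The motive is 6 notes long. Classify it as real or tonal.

real

Each cell has the same semitone pattern (3, -3, -3, -4, -2) — intervals are preserved exactly.
And Gb4 lies outside C minor, so the sequence is real rather than tonal.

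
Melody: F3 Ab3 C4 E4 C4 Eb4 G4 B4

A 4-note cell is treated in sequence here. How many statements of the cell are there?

2

8 notes in groups of 4 gives 8/4 = 2 statements.
Starts: F3, C4 — each up a 5th.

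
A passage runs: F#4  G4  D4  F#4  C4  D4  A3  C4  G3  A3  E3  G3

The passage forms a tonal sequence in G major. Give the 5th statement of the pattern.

With a 4-note motive the entries are F#4, C4, G3, each down a 4th from the previous.
Extending down a 4th: D3 → A2.
From A2 the diatonic shape gives A2 B2 F#2 A2.

A2 B2 F#2 A2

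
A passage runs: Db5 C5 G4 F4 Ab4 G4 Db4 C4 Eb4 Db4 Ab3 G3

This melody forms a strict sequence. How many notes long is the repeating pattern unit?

Try groups of 4 (3 cells in 12 notes):
Db5 C5 G4 F4 | Ab4 G4 Db4 C4 | Eb4 Db4 Ab3 G3
That's a consistent down a 4th shift per cell, and no other grouping gives one.

4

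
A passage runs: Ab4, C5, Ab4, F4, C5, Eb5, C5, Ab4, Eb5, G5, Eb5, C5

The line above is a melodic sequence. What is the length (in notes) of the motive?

4

There are 12 notes; a 4-note unit gives 3 cells:
Ab4 C5 Ab4 F4 | C5 Eb5 C5 Ab4 | Eb5 G5 Eb5 C5
That's a consistent up a 3rd shift per cell, and no other grouping gives one.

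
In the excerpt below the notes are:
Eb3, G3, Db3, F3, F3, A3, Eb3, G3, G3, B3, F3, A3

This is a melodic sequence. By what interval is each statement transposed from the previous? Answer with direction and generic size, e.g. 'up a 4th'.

With a 4-note motive the entries are Eb3, F3, G3, each up a 2nd from the previous.
Eb3 to F3 is up a 2nd.

up a 2nd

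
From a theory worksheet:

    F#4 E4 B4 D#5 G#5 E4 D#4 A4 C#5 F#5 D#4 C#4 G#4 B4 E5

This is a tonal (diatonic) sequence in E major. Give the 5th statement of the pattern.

The 5-note cells begin on F#4, E4, D#4 — each down a 2nd from the last.
Continuing the starts: C#4 → B3.
From B3 the diatonic shape gives B3 A3 E4 G#4 C#5.

B3 A3 E4 G#4 C#5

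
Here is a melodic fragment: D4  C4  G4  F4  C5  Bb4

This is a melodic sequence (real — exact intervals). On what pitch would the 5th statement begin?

Bb5

With a 2-note motive the entries are D4, G4, C5, each up a 4th from the previous.
Continuing: F5 → Bb5. Statement 5 starts on Bb5.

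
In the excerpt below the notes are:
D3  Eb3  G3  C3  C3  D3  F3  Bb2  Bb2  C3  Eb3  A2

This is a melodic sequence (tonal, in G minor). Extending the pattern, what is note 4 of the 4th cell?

G2

Grouping in 4s, the 4th note of each cell is C3, Bb2, A2.
Each moves down a 2nd; the next is G2.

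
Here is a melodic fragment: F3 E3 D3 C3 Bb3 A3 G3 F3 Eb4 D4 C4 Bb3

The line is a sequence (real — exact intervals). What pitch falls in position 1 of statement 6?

Gb5

With 4-note cells, note 1 of each statement runs F3, Bb3, Eb4.
Extending up a 4th: Ab4 → Db5 → Gb5.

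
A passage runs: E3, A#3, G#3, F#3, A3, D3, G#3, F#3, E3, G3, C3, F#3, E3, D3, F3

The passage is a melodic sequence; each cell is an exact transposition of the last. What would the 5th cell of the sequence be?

Ab2 D3 C3 Bb2 Db3

Unit = 5 notes; the statements start on E3, D3, C3, moving down a 2nd each time.
Continuing the starts: Bb2 → Ab2.
Statement 5 starts on Ab2 and keeps the same exact contour: Ab2 D3 C3 Bb2 Db3.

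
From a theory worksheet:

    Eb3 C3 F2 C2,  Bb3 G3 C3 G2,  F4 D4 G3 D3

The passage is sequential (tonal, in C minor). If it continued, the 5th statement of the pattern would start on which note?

Taking 4-note groups, the heads are Eb3, Bb3, F4: the pattern moves up a 5th.
Continuing: C5 → G5. Statement 5 starts on G5.

G5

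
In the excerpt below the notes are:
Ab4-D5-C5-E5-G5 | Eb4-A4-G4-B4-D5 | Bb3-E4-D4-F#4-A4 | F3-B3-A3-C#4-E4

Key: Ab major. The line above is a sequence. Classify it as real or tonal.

real

Each cell has the same semitone pattern (6, -2, 4, 3) — intervals are preserved exactly.
And D5 lies outside Ab major, so the sequence is real rather than tonal.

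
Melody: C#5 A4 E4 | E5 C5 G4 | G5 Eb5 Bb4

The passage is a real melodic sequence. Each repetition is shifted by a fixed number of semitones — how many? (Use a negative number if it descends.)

Taking 3-note groups, the heads are C#5, E5, G5: the pattern moves up a 3rd.
Counting half-steps from C#5 to E5: 3.

3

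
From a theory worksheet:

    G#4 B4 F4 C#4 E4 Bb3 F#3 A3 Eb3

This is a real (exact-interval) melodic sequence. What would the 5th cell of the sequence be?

E2 G2 Db2

Taking 3-note groups, the heads are G#4, C#4, F#3: the pattern moves down a 5th.
Continuing the starts: B2 → E2.
So cell 5 is E2 G2 Db2.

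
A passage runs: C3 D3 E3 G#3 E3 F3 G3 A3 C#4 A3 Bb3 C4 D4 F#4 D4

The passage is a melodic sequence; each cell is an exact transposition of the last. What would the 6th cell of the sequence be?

Db5 Eb5 F5 A5 F5

With a 5-note motive the entries are C3, F3, Bb3, each up a 4th from the previous.
Extending up a 4th: Eb4 → Ab4 → Db5.
So cell 6 is Db5 Eb5 F5 A5 F5.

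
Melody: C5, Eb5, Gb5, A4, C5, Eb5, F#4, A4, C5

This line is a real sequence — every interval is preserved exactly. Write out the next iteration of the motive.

D#4 F#4 A4

With a 3-note motive the entries are C5, A4, F#4, each down a 3rd from the previous.
From D#4 the exact shape gives D#4 F#4 A4.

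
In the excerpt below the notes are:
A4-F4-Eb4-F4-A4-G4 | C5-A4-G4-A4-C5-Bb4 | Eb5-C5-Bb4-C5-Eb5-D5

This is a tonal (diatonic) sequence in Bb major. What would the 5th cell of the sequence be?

Unit = 6 notes; the statements start on A4, C5, Eb5, moving up a 3rd each time.
Carrying on: G5 → Bb5.
Statement 5 starts on Bb5 and keeps the same diatonic contour: Bb5 G5 F5 G5 Bb5 A5.

Bb5 G5 F5 G5 Bb5 A5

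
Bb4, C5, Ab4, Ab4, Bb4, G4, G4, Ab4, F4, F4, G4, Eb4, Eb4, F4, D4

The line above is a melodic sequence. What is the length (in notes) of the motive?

3

Try groups of 3 (5 cells in 15 notes):
Bb4 C5 Ab4 | Ab4 Bb4 G4 | G4 Ab4 F4 | F4 G4 Eb4 | Eb4 F4 D4
That's a consistent down a 2nd shift per cell, and no other grouping gives one.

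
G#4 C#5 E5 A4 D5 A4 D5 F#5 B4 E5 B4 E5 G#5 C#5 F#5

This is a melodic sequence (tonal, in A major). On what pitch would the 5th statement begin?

D5

The 5-note cells begin on G#4, A4, B4 — each up a 2nd from the last.
Extending the heads up a 2nd: C#5 → D5.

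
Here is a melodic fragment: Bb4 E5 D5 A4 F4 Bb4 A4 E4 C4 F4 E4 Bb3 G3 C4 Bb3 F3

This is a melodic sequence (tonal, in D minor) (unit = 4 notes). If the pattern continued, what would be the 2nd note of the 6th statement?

D3

Grouping in 4s, the 2nd note of each cell is E5, Bb4, F4, C4.
Extending down a 4th: G3 → D3.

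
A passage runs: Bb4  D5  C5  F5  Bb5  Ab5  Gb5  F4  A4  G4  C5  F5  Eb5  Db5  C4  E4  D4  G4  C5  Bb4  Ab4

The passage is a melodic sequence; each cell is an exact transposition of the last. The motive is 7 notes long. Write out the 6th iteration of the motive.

A2 C#3 B2 E3 A3 G3 F3

With a 7-note motive the entries are Bb4, F4, C4, each down a 4th from the previous.
Extending down a 4th: G3 → D3 → A2.
From A2 the exact shape gives A2 C#3 B2 E3 A3 G3 F3.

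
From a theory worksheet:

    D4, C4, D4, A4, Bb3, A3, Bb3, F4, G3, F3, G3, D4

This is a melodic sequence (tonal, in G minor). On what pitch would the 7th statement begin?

Unit = 4 notes; the statements start on D4, Bb3, G3, moving down a 3rd each time.
Continuing: Eb3 → C3 → A2 → F2. Statement 7 starts on F2.

F2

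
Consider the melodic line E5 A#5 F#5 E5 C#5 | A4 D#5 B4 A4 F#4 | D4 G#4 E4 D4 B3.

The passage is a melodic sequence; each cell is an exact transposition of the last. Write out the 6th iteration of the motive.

Unit = 5 notes; the statements start on E5, A4, D4, moving down a 5th each time.
Continuing the starts: G3 → C3 → F2.
From F2 the exact shape gives F2 B2 G2 F2 D2.

F2 B2 G2 F2 D2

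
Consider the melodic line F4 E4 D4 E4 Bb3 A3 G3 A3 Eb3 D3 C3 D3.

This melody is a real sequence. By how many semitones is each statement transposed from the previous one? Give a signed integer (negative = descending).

-7

With a 4-note motive the entries are F4, Bb3, Eb3, each down a 5th from the previous.
Counting half-steps from F4 to Bb3: -7.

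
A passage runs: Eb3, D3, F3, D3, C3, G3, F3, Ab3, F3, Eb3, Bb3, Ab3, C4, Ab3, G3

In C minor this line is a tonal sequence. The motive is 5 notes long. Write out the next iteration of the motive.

With a 5-note motive the entries are Eb3, G3, Bb3, each up a 3rd from the previous.
From D4 the diatonic shape gives D4 C4 Eb4 C4 Bb3.

D4 C4 Eb4 C4 Bb3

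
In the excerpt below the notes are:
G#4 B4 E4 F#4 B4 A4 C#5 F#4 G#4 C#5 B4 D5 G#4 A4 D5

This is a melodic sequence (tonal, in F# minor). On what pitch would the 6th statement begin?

E5

Taking 5-note groups, the heads are G#4, A4, B4: the pattern moves up a 2nd.
Continuing: C#5 → D5 → E5. Statement 6 starts on E5.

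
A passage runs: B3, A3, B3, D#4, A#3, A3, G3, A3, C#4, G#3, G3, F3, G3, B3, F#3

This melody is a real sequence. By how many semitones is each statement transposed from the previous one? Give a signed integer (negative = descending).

-2

The 5-note cells begin on B3, A3, G3 — each down a 2nd from the last.
Counting half-steps from B3 to A3: -2.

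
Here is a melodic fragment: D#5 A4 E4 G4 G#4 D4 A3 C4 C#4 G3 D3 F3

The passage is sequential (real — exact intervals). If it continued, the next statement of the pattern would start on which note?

The 4-note cells begin on D#5, G#4, C#4 — each down a 5th from the last.
One more step down a 5th gives F#3.

F#3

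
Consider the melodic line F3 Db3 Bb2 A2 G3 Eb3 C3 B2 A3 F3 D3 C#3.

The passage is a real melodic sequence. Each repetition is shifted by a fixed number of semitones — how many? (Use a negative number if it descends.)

2

With a 4-note motive the entries are F3, G3, A3, each up a 2nd from the previous.
Counting half-steps from F3 to G3: 2.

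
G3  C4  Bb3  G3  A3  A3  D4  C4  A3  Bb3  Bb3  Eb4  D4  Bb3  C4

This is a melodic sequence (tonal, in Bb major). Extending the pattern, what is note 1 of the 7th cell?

F4

The unit is 5 notes. Position-1 pitches of the 3 shown cells: G3, A3, Bb3.
Each moves up a 2nd. Continuing: C4 → D4 → Eb4 → F4.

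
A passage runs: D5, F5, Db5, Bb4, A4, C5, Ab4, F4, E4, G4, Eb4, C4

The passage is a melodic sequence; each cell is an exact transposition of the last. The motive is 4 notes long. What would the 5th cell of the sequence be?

Taking 4-note groups, the heads are D5, A4, E4: the pattern moves down a 4th.
Extending down a 4th: B3 → F#3.
From F#3 the exact shape gives F#3 A3 F3 D3.

F#3 A3 F3 D3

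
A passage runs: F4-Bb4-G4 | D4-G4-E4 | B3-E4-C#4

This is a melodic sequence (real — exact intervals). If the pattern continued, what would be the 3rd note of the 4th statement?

A#3

Grouping in 3s, the 3rd note of each cell is G4, E4, C#4.
Each moves down a 3rd; the next is A#3.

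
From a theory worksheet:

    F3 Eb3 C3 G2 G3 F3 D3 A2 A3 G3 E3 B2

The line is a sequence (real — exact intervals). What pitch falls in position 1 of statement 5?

C#4

Grouping in 4s, the 1st note of each cell is F3, G3, A3.
Each moves up a 2nd. Continuing: B3 → C#4.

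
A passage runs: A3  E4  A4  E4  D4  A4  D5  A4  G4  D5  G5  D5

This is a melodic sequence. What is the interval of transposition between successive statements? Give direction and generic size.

up a 4th

With a 4-note motive the entries are A3, D4, G4, each up a 4th from the previous.
A3 to D4 is up a 4th.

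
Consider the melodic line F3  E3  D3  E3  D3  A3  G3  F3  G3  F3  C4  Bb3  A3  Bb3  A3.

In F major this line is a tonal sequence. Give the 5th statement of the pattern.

With a 5-note motive the entries are F3, A3, C4, each up a 3rd from the previous.
Extending up a 3rd: E4 → G4.
Statement 5 starts on G4 and keeps the same diatonic contour: G4 F4 E4 F4 E4.

G4 F4 E4 F4 E4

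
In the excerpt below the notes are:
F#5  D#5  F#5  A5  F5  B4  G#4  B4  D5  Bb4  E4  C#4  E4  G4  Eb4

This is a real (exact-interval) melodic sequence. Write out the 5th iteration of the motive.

D3 B2 D3 F3 Db3

Taking 5-note groups, the heads are F#5, B4, E4: the pattern moves down a 5th.
Continuing the starts: A3 → D3.
Statement 5 starts on D3 and keeps the same exact contour: D3 B2 D3 F3 Db3.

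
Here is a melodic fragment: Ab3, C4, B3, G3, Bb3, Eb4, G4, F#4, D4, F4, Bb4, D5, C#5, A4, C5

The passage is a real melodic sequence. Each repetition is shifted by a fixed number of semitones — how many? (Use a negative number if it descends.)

7

Taking 5-note groups, the heads are Ab3, Eb4, Bb4: the pattern moves up a 5th.
Ab3 to Eb4 spans +7 semitones.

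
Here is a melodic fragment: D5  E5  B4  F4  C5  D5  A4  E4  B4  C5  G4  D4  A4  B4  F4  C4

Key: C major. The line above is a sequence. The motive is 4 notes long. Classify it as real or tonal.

Every note is diatonic to C major.
Cell 1 has -6 semitones from note 3 to 4, but cell 2 has -5 — the interval quality changes while the contour stays the same, which is the hallmark of a tonal sequence.

tonal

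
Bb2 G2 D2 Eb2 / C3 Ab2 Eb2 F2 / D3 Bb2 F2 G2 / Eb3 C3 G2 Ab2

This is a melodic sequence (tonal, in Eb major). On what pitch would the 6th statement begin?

G3

The 4-note cells begin on Bb2, C3, D3, Eb3 — each up a 2nd from the last.
Extending the heads up a 2nd: F3 → G3.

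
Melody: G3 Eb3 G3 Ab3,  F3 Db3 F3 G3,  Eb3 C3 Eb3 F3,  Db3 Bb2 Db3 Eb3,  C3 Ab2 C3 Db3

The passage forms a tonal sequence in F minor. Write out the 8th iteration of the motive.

G2 Eb2 G2 Ab2

Taking 4-note groups, the heads are G3, F3, Eb3, Db3, C3: the pattern moves down a 2nd.
Continuing the starts: Bb2 → Ab2 → G2.
From G2 the diatonic shape gives G2 Eb2 G2 Ab2.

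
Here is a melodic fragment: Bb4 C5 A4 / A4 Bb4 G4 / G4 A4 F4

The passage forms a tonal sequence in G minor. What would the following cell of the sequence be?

The 3-note cells begin on Bb4, A4, G4 — each down a 2nd from the last.
Statement 4 starts on F4 and keeps the same diatonic contour: F4 G4 Eb4.

F4 G4 Eb4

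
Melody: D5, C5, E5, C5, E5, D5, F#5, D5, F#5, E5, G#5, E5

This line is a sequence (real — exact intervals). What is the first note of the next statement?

G#5

Taking 4-note groups, the heads are D5, E5, F#5: the pattern moves up a 2nd.
The next head, up a 2nd from F#5, is G#5.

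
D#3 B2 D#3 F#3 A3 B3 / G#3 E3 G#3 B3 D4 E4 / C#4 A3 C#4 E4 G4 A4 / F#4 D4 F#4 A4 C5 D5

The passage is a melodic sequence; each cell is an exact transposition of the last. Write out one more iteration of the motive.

B4 G4 B4 D5 F5 G5

Taking 6-note groups, the heads are D#3, G#3, C#4, F#4: the pattern moves up a 4th.
From B4 the exact shape gives B4 G4 B4 D5 F5 G5.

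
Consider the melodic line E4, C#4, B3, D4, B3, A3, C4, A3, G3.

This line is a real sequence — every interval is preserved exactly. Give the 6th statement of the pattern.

Gb3 Eb3 Db3

Unit = 3 notes; the statements start on E4, D4, C4, moving down a 2nd each time.
Carrying on: Bb3 → Ab3 → Gb3.
Statement 6 starts on Gb3 and keeps the same exact contour: Gb3 Eb3 Db3.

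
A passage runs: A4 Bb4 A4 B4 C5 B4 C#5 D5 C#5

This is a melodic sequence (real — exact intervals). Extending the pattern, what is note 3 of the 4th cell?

D#5

Grouping in 3s, the 3rd note of each cell is A4, B4, C#5.
One more up a 2nd gives D#5.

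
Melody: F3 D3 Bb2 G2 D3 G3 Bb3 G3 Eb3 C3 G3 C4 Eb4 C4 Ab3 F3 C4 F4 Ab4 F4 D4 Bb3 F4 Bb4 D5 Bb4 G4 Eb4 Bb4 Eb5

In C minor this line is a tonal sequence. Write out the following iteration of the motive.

G5 Eb5 C5 Ab4 Eb5 Ab5

With a 6-note motive the entries are F3, Bb3, Eb4, Ab4, D5, each up a 4th from the previous.
So cell 6 is G5 Eb5 C5 Ab4 Eb5 Ab5.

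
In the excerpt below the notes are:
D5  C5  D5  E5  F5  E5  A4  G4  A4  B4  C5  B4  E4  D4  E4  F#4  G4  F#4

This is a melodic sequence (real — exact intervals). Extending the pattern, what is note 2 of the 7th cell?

Grouping in 6s, the 2nd note of each cell is C5, G4, D4.
Each moves down a 4th. Continuing: A3 → E3 → B2 → F#2.

F#2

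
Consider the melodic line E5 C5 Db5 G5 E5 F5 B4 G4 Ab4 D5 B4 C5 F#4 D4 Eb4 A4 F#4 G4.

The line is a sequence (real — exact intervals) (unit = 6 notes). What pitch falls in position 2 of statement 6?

The unit is 6 notes. Position-2 pitches of the 3 shown cells: C5, G4, D4.
Extending down a 4th: A3 → E3 → B2.

B2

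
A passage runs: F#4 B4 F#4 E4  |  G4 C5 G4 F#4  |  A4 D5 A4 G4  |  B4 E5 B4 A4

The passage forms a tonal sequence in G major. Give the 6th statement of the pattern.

With a 4-note motive the entries are F#4, G4, A4, B4, each up a 2nd from the previous.
Carrying on: C5 → D5.
Statement 6 starts on D5 and keeps the same diatonic contour: D5 G5 D5 C5.

D5 G5 D5 C5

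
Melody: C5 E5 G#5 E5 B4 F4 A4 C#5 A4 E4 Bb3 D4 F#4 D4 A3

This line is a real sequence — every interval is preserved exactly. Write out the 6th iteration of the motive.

Db2 F2 A2 F2 C2

The 5-note cells begin on C5, F4, Bb3 — each down a 5th from the last.
Continuing the starts: Eb3 → Ab2 → Db2.
Statement 6 starts on Db2 and keeps the same exact contour: Db2 F2 A2 F2 C2.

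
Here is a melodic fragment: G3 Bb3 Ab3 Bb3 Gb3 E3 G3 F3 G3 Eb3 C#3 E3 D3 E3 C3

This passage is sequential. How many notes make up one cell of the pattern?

5

There are 15 notes; a 5-note unit gives 3 cells:
G3 Bb3 Ab3 Bb3 Gb3 | E3 G3 F3 G3 Eb3 | C#3 E3 D3 E3 C3
That's a consistent down a 3rd shift per cell, and no other grouping gives one.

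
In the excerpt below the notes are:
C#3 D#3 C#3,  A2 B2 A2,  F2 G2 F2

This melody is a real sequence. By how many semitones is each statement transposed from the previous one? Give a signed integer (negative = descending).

-4

Taking 3-note groups, the heads are C#3, A2, F2: the pattern moves down a 3rd.
C#3 to A2 spans -4 semitones.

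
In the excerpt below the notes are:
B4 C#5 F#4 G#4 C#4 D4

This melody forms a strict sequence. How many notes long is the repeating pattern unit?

2

6 notes total. Splitting into 3 groups of 2:
B4 C#5 | F#4 G#4 | C#4 D4
Each cell is the previous one down a 4th — so the unit is 2 notes.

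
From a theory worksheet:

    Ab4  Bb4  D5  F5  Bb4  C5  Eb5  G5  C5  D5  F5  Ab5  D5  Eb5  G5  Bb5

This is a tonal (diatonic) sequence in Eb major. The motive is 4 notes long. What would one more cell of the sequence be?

Eb5 F5 Ab5 C6

Taking 4-note groups, the heads are Ab4, Bb4, C5, D5: the pattern moves up a 2nd.
Statement 5 starts on Eb5 and keeps the same diatonic contour: Eb5 F5 Ab5 C6.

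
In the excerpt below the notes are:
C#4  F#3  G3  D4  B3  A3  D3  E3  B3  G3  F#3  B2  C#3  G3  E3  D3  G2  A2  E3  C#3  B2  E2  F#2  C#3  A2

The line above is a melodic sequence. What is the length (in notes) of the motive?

5

There are 25 notes; a 5-note unit gives 5 cells:
C#4 F#3 G3 D4 B3 | A3 D3 E3 B3 G3 | F#3 B2 C#3 G3 E3 | D3 G2 A2 E3 C#3 | B2 E2 F#2 C#3 A2
Every group is a transposition down a 3rd of the one before; no shorter unit works.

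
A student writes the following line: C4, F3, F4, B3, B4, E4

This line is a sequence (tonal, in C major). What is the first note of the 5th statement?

Unit = 2 notes; the statements start on C4, F4, B4, moving up a 4th each time.
Extending the heads up a 4th: E5 → A5.

A5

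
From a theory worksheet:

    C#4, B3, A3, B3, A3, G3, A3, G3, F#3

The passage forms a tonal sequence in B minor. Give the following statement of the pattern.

G3 F#3 E3

With a 3-note motive the entries are C#4, B3, A3, each down a 2nd from the previous.
So cell 4 is G3 F#3 E3.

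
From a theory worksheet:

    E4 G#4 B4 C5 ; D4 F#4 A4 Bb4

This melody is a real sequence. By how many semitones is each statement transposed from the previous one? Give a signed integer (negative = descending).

The 4-note cells begin on E4, D4 — each down a 2nd from the last.
E4→D4 is 62 − 64 = -2 semitones.

-2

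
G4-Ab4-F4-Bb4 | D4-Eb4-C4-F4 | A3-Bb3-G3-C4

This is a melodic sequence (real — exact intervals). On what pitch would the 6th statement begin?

F#2

Unit = 4 notes; the statements start on G4, D4, A3, moving down a 4th each time.
Extending the heads down a 4th: E3 → B2 → F#2.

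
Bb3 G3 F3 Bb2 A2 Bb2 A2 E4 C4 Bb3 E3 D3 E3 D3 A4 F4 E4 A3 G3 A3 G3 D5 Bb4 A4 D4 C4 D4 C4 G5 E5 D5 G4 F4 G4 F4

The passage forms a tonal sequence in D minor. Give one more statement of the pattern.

C6 A5 G5 C5 Bb4 C5 Bb4

Unit = 7 notes; the statements start on Bb3, E4, A4, D5, G5, moving up a 4th each time.
From C6 the diatonic shape gives C6 A5 G5 C5 Bb4 C5 Bb4.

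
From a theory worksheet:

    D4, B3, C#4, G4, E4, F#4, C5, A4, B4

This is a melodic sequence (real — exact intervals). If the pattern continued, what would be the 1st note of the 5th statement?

Grouping in 3s, the 1st note of each cell is D4, G4, C5.
Carrying that up a 4th forward: F5 → Bb5.

Bb5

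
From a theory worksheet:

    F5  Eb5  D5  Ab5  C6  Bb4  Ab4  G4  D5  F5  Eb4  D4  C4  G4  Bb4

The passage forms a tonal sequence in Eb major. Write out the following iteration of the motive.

Ab3 G3 F3 C4 Eb4

The 5-note cells begin on F5, Bb4, Eb4 — each down a 5th from the last.
From Ab3 the diatonic shape gives Ab3 G3 F3 C4 Eb4.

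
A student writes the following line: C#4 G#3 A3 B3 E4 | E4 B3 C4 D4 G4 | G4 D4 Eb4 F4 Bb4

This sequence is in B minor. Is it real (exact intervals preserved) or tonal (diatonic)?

real

Each cell has the same semitone pattern (-5, 1, 2, 5) — intervals are preserved exactly.
And G#3 lies outside B minor, so the sequence is real rather than tonal.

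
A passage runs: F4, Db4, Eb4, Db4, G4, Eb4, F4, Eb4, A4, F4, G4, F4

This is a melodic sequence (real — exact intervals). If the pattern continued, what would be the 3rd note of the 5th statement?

B4

The unit is 4 notes. Position-3 pitches of the 3 shown cells: Eb4, F4, G4.
Carrying that up a 2nd forward: A4 → B4.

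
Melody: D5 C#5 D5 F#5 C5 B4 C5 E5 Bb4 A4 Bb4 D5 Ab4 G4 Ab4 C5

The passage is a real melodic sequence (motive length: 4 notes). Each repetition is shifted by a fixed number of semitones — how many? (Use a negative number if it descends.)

With a 4-note motive the entries are D5, C5, Bb4, Ab4, each down a 2nd from the previous.
D5→C5 is 72 − 74 = -2 semitones.

-2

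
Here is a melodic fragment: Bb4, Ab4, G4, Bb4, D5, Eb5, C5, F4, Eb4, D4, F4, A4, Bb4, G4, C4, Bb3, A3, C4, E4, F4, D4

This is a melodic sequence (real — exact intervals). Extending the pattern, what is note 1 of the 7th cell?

With 7-note cells, note 1 of each statement runs Bb4, F4, C4.
Carrying that down a 4th forward: G3 → D3 → A2 → E2.

E2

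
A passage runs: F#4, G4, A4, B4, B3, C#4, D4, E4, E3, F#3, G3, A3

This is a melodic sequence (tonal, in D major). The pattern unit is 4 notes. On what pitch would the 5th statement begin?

D2

With a 4-note motive the entries are F#4, B3, E3, each down a 5th from the previous.
Extending the heads down a 5th: A2 → D2.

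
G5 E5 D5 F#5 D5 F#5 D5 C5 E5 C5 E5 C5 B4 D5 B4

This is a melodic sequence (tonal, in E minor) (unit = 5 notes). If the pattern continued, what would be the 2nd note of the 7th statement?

The unit is 5 notes. Position-2 pitches of the 3 shown cells: E5, D5, C5.
Carrying that down a 2nd forward: B4 → A4 → G4 → F#4.

F#4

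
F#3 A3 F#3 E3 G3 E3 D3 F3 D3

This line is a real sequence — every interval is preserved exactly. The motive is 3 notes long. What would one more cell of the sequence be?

The 3-note cells begin on F#3, E3, D3 — each down a 2nd from the last.
Statement 4 starts on C3 and keeps the same exact contour: C3 Eb3 C3.

C3 Eb3 C3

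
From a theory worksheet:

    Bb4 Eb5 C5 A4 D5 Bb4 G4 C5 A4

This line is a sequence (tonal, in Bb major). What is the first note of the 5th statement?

Eb4

Unit = 3 notes; the statements start on Bb4, A4, G4, moving down a 2nd each time.
Extending the heads down a 2nd: F4 → Eb4.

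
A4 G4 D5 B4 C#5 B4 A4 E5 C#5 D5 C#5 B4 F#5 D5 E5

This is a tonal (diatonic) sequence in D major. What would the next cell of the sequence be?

D5 C#5 G5 E5 F#5

With a 5-note motive the entries are A4, B4, C#5, each up a 2nd from the previous.
So cell 4 is D5 C#5 G5 E5 F#5.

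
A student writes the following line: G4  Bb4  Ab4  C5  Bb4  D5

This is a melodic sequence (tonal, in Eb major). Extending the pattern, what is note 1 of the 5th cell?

With 2-note cells, note 1 of each statement runs G4, Ab4, Bb4.
Extending up a 2nd: C5 → D5.

D5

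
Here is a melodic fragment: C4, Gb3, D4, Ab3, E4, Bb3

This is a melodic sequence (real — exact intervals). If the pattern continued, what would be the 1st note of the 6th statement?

Grouping in 2s, the 1st note of each cell is C4, D4, E4.
Carrying that up a 2nd forward: F#4 → G#4 → A#4.

A#4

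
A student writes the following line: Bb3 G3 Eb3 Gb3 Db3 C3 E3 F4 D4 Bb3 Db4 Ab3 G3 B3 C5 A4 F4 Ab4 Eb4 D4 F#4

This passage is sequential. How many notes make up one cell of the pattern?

7

Try groups of 7 (3 cells in 21 notes):
Bb3 G3 Eb3 Gb3 Db3 C3 E3 | F4 D4 Bb3 Db4 Ab3 G3 B3 | C5 A4 F4 Ab4 Eb4 D4 F#4
That's a consistent up a 5th shift per cell, and no other grouping gives one.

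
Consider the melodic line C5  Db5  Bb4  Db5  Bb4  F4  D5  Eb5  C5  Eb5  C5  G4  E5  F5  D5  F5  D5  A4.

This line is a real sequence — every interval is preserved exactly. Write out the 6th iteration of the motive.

A#5 B5 G#5 B5 G#5 D#5

With a 6-note motive the entries are C5, D5, E5, each up a 2nd from the previous.
Extending up a 2nd: F#5 → G#5 → A#5.
Statement 6 starts on A#5 and keeps the same exact contour: A#5 B5 G#5 B5 G#5 D#5.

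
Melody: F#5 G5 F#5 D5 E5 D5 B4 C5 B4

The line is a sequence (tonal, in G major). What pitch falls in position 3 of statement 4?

With 3-note cells, note 3 of each statement runs F#5, D5, B4.
Each moves down a 3rd; the next is G4.

G4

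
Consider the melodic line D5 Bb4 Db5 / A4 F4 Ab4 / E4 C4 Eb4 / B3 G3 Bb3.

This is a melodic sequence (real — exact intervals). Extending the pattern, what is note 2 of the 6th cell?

A2

Grouping in 3s, the 2nd note of each cell is Bb4, F4, C4, G3.
Extending down a 4th: D3 → A2.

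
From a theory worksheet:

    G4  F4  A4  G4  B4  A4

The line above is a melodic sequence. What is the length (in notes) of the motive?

There are 6 notes; a 2-note unit gives 3 cells:
G4 F4 | A4 G4 | B4 A4
Every group is a transposition up a 2nd of the one before; no shorter unit works.

2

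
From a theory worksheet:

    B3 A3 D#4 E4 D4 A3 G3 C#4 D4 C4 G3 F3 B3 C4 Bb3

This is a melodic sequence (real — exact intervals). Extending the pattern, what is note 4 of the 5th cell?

The unit is 5 notes. Position-4 pitches of the 3 shown cells: E4, D4, C4.
Extending down a 2nd: Bb3 → Ab3.

Ab3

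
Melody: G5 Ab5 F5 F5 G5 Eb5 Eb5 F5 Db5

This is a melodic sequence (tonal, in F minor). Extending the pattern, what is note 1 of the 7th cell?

The unit is 3 notes. Position-1 pitches of the 3 shown cells: G5, F5, Eb5.
Extending down a 2nd: Db5 → C5 → Bb4 → Ab4.

Ab4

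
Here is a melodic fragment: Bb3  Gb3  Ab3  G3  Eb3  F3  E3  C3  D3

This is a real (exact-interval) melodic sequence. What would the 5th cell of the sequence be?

The 3-note cells begin on Bb3, G3, E3 — each down a 3rd from the last.
Continuing the starts: C#3 → A#2.
Statement 5 starts on A#2 and keeps the same exact contour: A#2 F#2 G#2.

A#2 F#2 G#2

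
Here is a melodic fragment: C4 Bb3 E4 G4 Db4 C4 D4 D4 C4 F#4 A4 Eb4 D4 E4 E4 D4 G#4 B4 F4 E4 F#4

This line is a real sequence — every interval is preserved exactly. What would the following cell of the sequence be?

F#4 E4 A#4 C#5 G4 F#4 G#4

Taking 7-note groups, the heads are C4, D4, E4: the pattern moves up a 2nd.
From F#4 the exact shape gives F#4 E4 A#4 C#5 G4 F#4 G#4.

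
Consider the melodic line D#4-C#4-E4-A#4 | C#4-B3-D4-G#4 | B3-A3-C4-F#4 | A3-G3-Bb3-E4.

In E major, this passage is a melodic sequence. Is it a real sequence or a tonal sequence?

real

Each cell has the same semitone pattern (-2, 3, 6) — intervals are preserved exactly.
And A#4 lies outside E major, so the sequence is real rather than tonal.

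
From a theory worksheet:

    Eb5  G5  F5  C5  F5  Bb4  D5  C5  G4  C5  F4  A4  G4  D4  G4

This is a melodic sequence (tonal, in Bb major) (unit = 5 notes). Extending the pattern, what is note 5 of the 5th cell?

With 5-note cells, note 5 of each statement runs F5, C5, G4.
Each moves down a 4th. Continuing: D4 → A3.

A3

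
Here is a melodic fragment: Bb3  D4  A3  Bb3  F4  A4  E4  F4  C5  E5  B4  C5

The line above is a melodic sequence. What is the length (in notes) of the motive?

Try groups of 4 (3 cells in 12 notes):
Bb3 D4 A3 Bb3 | F4 A4 E4 F4 | C5 E5 B4 C5
Every group is a transposition up a 5th of the one before; no shorter unit works.

4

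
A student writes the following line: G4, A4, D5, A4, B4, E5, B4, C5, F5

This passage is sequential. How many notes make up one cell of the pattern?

There are 9 notes; a 3-note unit gives 3 cells:
G4 A4 D5 | A4 B4 E5 | B4 C5 F5
That's a consistent up a 2nd shift per cell, and no other grouping gives one.

3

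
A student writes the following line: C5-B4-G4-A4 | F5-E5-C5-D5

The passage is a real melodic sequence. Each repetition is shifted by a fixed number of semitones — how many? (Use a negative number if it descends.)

5

Unit = 4 notes; the statements start on C5, F5, moving up a 4th each time.
C5 to F5 spans +5 semitones.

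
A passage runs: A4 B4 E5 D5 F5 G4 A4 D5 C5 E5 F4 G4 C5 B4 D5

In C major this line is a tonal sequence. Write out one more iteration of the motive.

E4 F4 B4 A4 C5

Unit = 5 notes; the statements start on A4, G4, F4, moving down a 2nd each time.
Statement 4 starts on E4 and keeps the same diatonic contour: E4 F4 B4 A4 C5.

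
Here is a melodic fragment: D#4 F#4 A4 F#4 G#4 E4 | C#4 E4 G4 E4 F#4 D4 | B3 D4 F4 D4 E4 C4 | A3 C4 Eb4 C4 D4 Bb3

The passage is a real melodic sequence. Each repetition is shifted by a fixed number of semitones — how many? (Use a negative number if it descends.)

-2

With a 6-note motive the entries are D#4, C#4, B3, A3, each down a 2nd from the previous.
D#4 to C#4 spans -2 semitones.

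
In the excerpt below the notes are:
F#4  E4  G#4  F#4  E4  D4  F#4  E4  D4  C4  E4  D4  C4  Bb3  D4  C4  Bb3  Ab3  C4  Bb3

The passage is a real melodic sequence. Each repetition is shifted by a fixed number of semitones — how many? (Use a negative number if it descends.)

With a 4-note motive the entries are F#4, E4, D4, C4, Bb3, each down a 2nd from the previous.
Counting half-steps from F#4 to E4: -2.

-2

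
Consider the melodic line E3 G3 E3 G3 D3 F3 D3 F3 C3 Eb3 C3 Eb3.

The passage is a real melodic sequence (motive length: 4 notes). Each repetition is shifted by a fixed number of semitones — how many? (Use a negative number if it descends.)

Unit = 4 notes; the statements start on E3, D3, C3, moving down a 2nd each time.
E3 to D3 spans -2 semitones.

-2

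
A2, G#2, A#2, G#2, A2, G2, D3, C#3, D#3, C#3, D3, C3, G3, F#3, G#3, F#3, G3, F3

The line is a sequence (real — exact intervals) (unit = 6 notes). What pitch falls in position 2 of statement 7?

D5

The unit is 6 notes. Position-2 pitches of the 3 shown cells: G#2, C#3, F#3.
Each moves up a 4th. Continuing: B3 → E4 → A4 → D5.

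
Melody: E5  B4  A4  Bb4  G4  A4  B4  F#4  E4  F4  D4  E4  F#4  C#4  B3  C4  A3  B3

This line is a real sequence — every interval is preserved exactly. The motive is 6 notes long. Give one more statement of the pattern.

Unit = 6 notes; the statements start on E5, B4, F#4, moving down a 4th each time.
So cell 4 is C#4 G#3 F#3 G3 E3 F#3.

C#4 G#3 F#3 G3 E3 F#3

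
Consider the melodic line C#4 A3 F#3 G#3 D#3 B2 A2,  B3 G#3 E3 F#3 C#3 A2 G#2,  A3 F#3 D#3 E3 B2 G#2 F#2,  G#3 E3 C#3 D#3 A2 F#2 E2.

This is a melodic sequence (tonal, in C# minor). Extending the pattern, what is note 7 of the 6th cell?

C#2

With 7-note cells, note 7 of each statement runs A2, G#2, F#2, E2.
Carrying that down a 2nd forward: D#2 → C#2.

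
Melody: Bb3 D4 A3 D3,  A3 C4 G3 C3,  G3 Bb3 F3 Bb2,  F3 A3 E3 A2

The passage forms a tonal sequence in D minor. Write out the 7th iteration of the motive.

C3 E3 Bb2 E2

The 4-note cells begin on Bb3, A3, G3, F3 — each down a 2nd from the last.
Continuing the starts: E3 → D3 → C3.
Statement 7 starts on C3 and keeps the same diatonic contour: C3 E3 Bb2 E2.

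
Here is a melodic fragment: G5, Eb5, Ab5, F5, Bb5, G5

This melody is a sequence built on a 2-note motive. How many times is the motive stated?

6 notes in groups of 2 gives 6/2 = 3 statements.
Starts: G5, Ab5, Bb5 — each up a 2nd.

3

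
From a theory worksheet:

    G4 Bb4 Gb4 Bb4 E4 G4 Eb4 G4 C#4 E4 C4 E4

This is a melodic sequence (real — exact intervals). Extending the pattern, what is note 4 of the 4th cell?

C#4

Grouping in 4s, the 4th note of each cell is Bb4, G4, E4.
From E4, down a 3rd gives C#4.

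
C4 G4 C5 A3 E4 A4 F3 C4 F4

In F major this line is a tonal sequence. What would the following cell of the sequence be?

Unit = 3 notes; the statements start on C4, A3, F3, moving down a 3rd each time.
So cell 4 is D3 A3 D4.

D3 A3 D4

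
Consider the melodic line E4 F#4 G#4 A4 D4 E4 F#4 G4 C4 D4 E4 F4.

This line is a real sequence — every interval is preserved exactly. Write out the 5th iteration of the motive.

Unit = 4 notes; the statements start on E4, D4, C4, moving down a 2nd each time.
Extending down a 2nd: Bb3 → Ab3.
From Ab3 the exact shape gives Ab3 Bb3 C4 Db4.

Ab3 Bb3 C4 Db4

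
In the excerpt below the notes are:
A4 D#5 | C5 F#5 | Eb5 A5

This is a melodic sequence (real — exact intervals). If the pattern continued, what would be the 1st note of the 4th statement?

Gb5

The unit is 2 notes. Position-1 pitches of the 3 shown cells: A4, C5, Eb5.
One more up a 3rd gives Gb5.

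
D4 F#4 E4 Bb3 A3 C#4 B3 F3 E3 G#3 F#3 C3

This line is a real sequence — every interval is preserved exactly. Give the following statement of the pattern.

B2 D#3 C#3 G2

Unit = 4 notes; the statements start on D4, A3, E3, moving down a 4th each time.
Statement 4 starts on B2 and keeps the same exact contour: B2 D#3 C#3 G2.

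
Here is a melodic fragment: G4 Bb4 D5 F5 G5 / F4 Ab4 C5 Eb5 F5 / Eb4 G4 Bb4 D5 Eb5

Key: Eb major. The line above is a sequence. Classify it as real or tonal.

tonal

Every note is diatonic to Eb major.
Cell 1 has +3 semitones from note 1 to 2, but cell 3 has +4 — the interval quality changes while the contour stays the same, which is the hallmark of a tonal sequence.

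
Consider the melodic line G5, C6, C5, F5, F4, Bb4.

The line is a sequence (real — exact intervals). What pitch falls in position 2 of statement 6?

Grouping in 2s, the 2nd note of each cell is C6, F5, Bb4.
Carrying that down a 5th forward: Eb4 → Ab3 → Db3.

Db3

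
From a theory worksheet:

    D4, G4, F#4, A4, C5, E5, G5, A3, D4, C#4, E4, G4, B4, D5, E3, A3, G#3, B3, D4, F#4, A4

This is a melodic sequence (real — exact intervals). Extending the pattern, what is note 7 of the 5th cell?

The unit is 7 notes. Position-7 pitches of the 3 shown cells: G5, D5, A4.
Each moves down a 4th. Continuing: E4 → B3.

B3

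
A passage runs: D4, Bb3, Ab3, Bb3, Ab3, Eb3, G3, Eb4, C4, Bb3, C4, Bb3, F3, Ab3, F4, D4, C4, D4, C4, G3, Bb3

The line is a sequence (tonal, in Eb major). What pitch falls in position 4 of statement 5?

F4

The unit is 7 notes. Position-4 pitches of the 3 shown cells: Bb3, C4, D4.
Each moves up a 2nd. Continuing: Eb4 → F4.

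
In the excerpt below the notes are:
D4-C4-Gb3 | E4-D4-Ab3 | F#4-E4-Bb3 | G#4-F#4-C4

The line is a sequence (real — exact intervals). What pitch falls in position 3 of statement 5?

D4

Grouping in 3s, the 3rd note of each cell is Gb3, Ab3, Bb3, C4.
Each moves up a 2nd; the next is D4.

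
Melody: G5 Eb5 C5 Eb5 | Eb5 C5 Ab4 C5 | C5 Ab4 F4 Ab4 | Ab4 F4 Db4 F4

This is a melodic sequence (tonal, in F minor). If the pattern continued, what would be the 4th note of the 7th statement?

The unit is 4 notes. Position-4 pitches of the 4 shown cells: Eb5, C5, Ab4, F4.
Carrying that down a 3rd forward: Db4 → Bb3 → G3.

G3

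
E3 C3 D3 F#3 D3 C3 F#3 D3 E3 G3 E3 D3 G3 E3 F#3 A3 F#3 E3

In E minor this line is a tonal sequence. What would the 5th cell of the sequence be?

Unit = 6 notes; the statements start on E3, F#3, G3, moving up a 2nd each time.
Carrying on: A3 → B3.
So cell 5 is B3 G3 A3 C4 A3 G3.

B3 G3 A3 C4 A3 G3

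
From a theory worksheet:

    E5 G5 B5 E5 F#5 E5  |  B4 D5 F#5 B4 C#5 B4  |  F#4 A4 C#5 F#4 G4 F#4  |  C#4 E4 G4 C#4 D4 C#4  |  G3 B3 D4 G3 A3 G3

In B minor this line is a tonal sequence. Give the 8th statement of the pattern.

Unit = 6 notes; the statements start on E5, B4, F#4, C#4, G3, moving down a 4th each time.
Extending down a 4th: D3 → A2 → E2.
From E2 the diatonic shape gives E2 G2 B2 E2 F#2 E2.

E2 G2 B2 E2 F#2 E2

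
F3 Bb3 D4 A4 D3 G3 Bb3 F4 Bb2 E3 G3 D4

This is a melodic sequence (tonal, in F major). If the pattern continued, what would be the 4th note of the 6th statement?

E3

Grouping in 4s, the 4th note of each cell is A4, F4, D4.
Carrying that down a 3rd forward: Bb3 → G3 → E3.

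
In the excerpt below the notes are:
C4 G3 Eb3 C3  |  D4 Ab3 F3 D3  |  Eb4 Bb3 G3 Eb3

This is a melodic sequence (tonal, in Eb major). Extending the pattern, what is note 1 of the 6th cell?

Ab4

Grouping in 4s, the 1st note of each cell is C4, D4, Eb4.
Extending up a 2nd: F4 → G4 → Ab4.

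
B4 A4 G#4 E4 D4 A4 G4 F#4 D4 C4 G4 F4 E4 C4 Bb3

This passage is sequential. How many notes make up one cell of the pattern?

15 notes total. Splitting into 3 groups of 5:
B4 A4 G#4 E4 D4 | A4 G4 F#4 D4 C4 | G4 F4 E4 C4 Bb3
Each cell is the previous one down a 2nd — so the unit is 5 notes.

5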